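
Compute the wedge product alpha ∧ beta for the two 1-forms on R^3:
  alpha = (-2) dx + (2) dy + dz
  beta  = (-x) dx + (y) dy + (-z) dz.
alpha ∧ beta = (2*x - 2*y) dx ∧ dy + (x + 2*z) dx ∧ dz + (-y - 2*z) dy ∧ dz

Distribute the wedge, using dx_i ∧ dx_j = -dx_j ∧ dx_i and dx_i ∧ dx_i = 0. For each pair (i, j) with i < j, the coefficient of dx_i ∧ dx_j in alpha ∧ beta is (alpha_i * beta_j - alpha_j * beta_i). Collecting: alpha ∧ beta = (2*x - 2*y) dx ∧ dy + (x + 2*z) dx ∧ dz + (-y - 2*z) dy ∧ dz.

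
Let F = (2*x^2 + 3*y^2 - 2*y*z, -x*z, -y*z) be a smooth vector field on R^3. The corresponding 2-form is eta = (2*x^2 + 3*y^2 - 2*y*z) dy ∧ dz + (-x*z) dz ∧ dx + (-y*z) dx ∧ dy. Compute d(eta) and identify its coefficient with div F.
d(eta) = (4*x - y) dx ∧ dy ∧ dz; div F = 4*x - y

For a 2-form in R^3 of the form above, applying d gives a 3-form with coefficient ∂P/∂x + ∂Q/∂y + ∂R/∂z:
  ∂P/∂x = 4*x
  ∂Q/∂y = 0
  ∂R/∂z = -y
Sum = 4*x - y, which is exactly div F.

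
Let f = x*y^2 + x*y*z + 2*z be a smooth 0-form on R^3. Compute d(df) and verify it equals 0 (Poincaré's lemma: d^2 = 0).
d(df) = 0

Step 1: df = sum_i (∂f/∂x_i) dx_i = (y*(y + z)) dx + (x*(2*y + z)) dy + (x*y + 2) dz.
Step 2: Apply d again. Using the 1-form formula, the coefficient of dx ∧ dy in d(df) is ∂^2 f/∂x ∂y - ∂^2 f/∂y ∂x = (2*y + z) - (2*y + z) = 0 (equality of mixed partials for smooth f).
Similarly for dx ∧ dz and dy ∧ dz — all coefficients vanish. So d(df) = 0.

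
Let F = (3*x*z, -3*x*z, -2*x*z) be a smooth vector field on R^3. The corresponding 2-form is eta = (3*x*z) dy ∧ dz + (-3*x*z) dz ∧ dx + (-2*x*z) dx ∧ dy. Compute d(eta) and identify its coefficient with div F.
d(eta) = (-2*x + 3*z) dx ∧ dy ∧ dz; div F = -2*x + 3*z

For a 2-form in R^3 of the form above, applying d gives a 3-form with coefficient ∂P/∂x + ∂Q/∂y + ∂R/∂z:
  ∂P/∂x = 3*z
  ∂Q/∂y = 0
  ∂R/∂z = -2*x
Sum = -2*x + 3*z, which is exactly div F.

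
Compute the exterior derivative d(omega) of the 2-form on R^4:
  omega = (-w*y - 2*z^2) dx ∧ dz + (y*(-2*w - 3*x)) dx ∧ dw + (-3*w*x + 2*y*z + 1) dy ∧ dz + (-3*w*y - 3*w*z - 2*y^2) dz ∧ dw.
d(omega) = (-2*w) dx ∧ dy ∧ dz + (-y) dx ∧ dz ∧ dw + (2*w + 3*x) dx ∧ dy ∧ dw + (-3*w - 3*x - 4*y) dy ∧ dz ∧ dw

For a 2-form omega = sum_{i<j} g_{ij} dx_i ∧ dx_j, the exterior derivative is
  d(omega) = sum_{i<j} d(g_{ij}) ∧ dx_i ∧ dx_j = sum_{i<j, k} (∂g_{ij}/∂x_k) dx_k ∧ dx_i ∧ dx_j.
Expand each term, using dx_k ∧ dx_i ∧ dx_j = sgn(permutation) dx_{(a)} ∧ dx_{(b)} ∧ dx_{(c)} with (a < b < c) sorted:
  d(-w*y - 2*z^2) includes (∂/∂y)(-w*y - 2*z^2) dy = (-w) dy, which multiplied by dx ∧ dz gives (w) dx ∧ dy ∧ dz
  d(-w*y - 2*z^2) includes (∂/∂w)(-w*y - 2*z^2) dw = (-y) dw, which multiplied by dx ∧ dz gives (-y) dx ∧ dz ∧ dw
  d(y*(-2*w - 3*x)) includes (∂/∂y)(y*(-2*w - 3*x)) dy = (-2*w - 3*x) dy, which multiplied by dx ∧ dw gives (2*w + 3*x) dx ∧ dy ∧ dw
  d(-3*w*x + 2*y*z + 1) includes (∂/∂x)(-3*w*x + 2*y*z + 1) dx = (-3*w) dx, which multiplied by dy ∧ dz gives (-3*w) dx ∧ dy ∧ dz
  d(-3*w*x + 2*y*z + 1) includes (∂/∂w)(-3*w*x + 2*y*z + 1) dw = (-3*x) dw, which multiplied by dy ∧ dz gives (-3*x) dy ∧ dz ∧ dw
  d(-3*w*y - 3*w*z - 2*y^2) includes (∂/∂y)(-3*w*y - 3*w*z - 2*y^2) dy = (-3*w - 4*y) dy, which multiplied by dz ∧ dw gives (-3*w - 4*y) dy ∧ dz ∧ dw
Collecting like 3-forms: d(omega) = (-2*w) dx ∧ dy ∧ dz + (-y) dx ∧ dz ∧ dw + (2*w + 3*x) dx ∧ dy ∧ dw + (-3*w - 3*x - 4*y) dy ∧ dz ∧ dw.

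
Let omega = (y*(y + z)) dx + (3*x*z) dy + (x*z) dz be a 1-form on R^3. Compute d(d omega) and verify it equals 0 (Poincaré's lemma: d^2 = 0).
d(d omega) = 0

Step 1: d omega = sum_{i<j} (∂f_j/∂x_i - ∂f_i/∂x_j) dx_i ∧ dx_j:
  coeff of dx ∧ dy: -2*y + 2*z
  coeff of dx ∧ dz: -y + z
  coeff of dy ∧ dz: -3*x
Step 2: Apply d again to each 2-form coefficient. The only possible 3-form in R^3 is dx ∧ dy ∧ dz, with coefficient
  ∂(coeff of dy∧dz)/∂x - ∂(coeff of dx∧dz)/∂y + ∂(coeff of dx∧dy)/∂z
  = ∂/∂x (-3*x) - ∂/∂y (-y + z) + ∂/∂z (-2*y + 2*z).
Each of these terms simplifies to sums of mixed partials that cancel in pairs. The result is 0 (by equality of mixed partials for smooth functions — Schwarz / Clairaut).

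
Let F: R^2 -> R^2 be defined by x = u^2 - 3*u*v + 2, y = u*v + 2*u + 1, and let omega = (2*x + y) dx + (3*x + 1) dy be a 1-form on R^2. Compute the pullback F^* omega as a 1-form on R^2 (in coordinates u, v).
F^* omega = (4*u^3 - 13*u^2*v + 10*u^2 + 6*u*v^2 - 24*u*v + 10*u - 8*v + 14) du + (u*(-3*u^2 + 6*u*v - 6*u - 8)) dv

Using F^*(f dg) = (f ∘ F) d(g ∘ F), substitute each coordinate x_i by F_i(u, v) in f_i, and replace dx_i by d F_i = (∂F_i/∂u) du + (∂F_i/∂v) dv.
  For the x component: f_1(F) = 2*u^2 - 5*u*v + 2*u + 5; d F_1 = (2*u - 3*v) du + (-3*u) dv
  For the y component: f_2(F) = 3*u^2 - 9*u*v + 7; d F_2 = (v + 2) du + (u) dv
Combining and collecting du, dv coefficients:
  coeff of du: 4*u^3 - 13*u^2*v + 10*u^2 + 6*u*v^2 - 24*u*v + 10*u - 8*v + 14
  coeff of dv: u*(-3*u^2 + 6*u*v - 6*u - 8)
F^* omega = (4*u^3 - 13*u^2*v + 10*u^2 + 6*u*v^2 - 24*u*v + 10*u - 8*v + 14) du + (u*(-3*u^2 + 6*u*v - 6*u - 8)) dv.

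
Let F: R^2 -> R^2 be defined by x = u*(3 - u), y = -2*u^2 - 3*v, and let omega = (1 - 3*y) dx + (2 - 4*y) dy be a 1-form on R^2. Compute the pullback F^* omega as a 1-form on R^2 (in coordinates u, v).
F^* omega = (-44*u^3 + 18*u^2 - 66*u*v - 10*u + 27*v + 3) du + (-24*u^2 - 36*v - 6) dv

Using F^*(f dg) = (f ∘ F) d(g ∘ F), substitute each coordinate x_i by F_i(u, v) in f_i, and replace dx_i by d F_i = (∂F_i/∂u) du + (∂F_i/∂v) dv.
  For the x component: f_1(F) = 6*u^2 + 9*v + 1; d F_1 = (3 - 2*u) du + (0) dv
  For the y component: f_2(F) = 8*u^2 + 12*v + 2; d F_2 = (-4*u) du + (-3) dv
Combining and collecting du, dv coefficients:
  coeff of du: -44*u^3 + 18*u^2 - 66*u*v - 10*u + 27*v + 3
  coeff of dv: -24*u^2 - 36*v - 6
F^* omega = (-44*u^3 + 18*u^2 - 66*u*v - 10*u + 27*v + 3) du + (-24*u^2 - 36*v - 6) dv.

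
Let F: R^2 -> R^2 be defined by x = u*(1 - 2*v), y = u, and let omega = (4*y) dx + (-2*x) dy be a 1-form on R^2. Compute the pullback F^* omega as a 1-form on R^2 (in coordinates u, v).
F^* omega = (2*u*(1 - 2*v)) du + (-8*u^2) dv

Using F^*(f dg) = (f ∘ F) d(g ∘ F), substitute each coordinate x_i by F_i(u, v) in f_i, and replace dx_i by d F_i = (∂F_i/∂u) du + (∂F_i/∂v) dv.
  For the x component: f_1(F) = 4*u; d F_1 = (1 - 2*v) du + (-2*u) dv
  For the y component: f_2(F) = 2*u*(2*v - 1); d F_2 = (1) du + (0) dv
Combining and collecting du, dv coefficients:
  coeff of du: 2*u*(1 - 2*v)
  coeff of dv: -8*u^2
F^* omega = (2*u*(1 - 2*v)) du + (-8*u^2) dv.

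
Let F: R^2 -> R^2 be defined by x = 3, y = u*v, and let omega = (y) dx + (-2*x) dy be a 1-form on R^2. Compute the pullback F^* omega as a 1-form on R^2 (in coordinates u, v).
F^* omega = (-6*v) du + (-6*u) dv

Using F^*(f dg) = (f ∘ F) d(g ∘ F), substitute each coordinate x_i by F_i(u, v) in f_i, and replace dx_i by d F_i = (∂F_i/∂u) du + (∂F_i/∂v) dv.
  For the x component: f_1(F) = u*v; d F_1 = (0) du + (0) dv
  For the y component: f_2(F) = -6; d F_2 = (v) du + (u) dv
Combining and collecting du, dv coefficients:
  coeff of du: -6*v
  coeff of dv: -6*u
F^* omega = (-6*v) du + (-6*u) dv.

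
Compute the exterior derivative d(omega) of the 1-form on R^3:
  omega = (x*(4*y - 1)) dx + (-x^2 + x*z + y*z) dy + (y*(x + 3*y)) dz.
d(omega) = (-6*x + z) dx ∧ dy + (y) dx ∧ dz + (5*y) dy ∧ dz

For a 1-form omega = sum_i f_i dx_i, the exterior derivative is
  d(omega) = sum_{i < j} (∂f_j/∂x_i - ∂f_i/∂x_j) dx_i ∧ dx_j.
  coefficient of dx ∧ dy: ∂f_2/∂x - ∂f_1/∂y = ∂(-x^2 + x*z + y*z)/∂x - ∂(x*(4*y - 1))/∂y = -6*x + z
  coefficient of dx ∧ dz: ∂f_3/∂x - ∂f_1/∂z = ∂(y*(x + 3*y))/∂x - ∂(x*(4*y - 1))/∂z = y
  coefficient of dy ∧ dz: ∂f_3/∂y - ∂f_2/∂z = ∂(y*(x + 3*y))/∂y - ∂(-x^2 + x*z + y*z)/∂z = 5*y
Assembling: d(omega) = (-6*x + z) dx ∧ dy + (y) dx ∧ dz + (5*y) dy ∧ dz.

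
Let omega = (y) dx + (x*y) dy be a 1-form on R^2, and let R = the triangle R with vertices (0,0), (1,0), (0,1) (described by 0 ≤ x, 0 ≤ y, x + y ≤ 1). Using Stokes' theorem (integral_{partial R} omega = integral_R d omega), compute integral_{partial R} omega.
integral_(partial R) omega = -1/3

Stokes: integral_partial_R omega = integral_R d omega with d omega = (∂Q/∂x - ∂P/∂y) dx ∧ dy.
  ∂Q/∂x = y
  ∂P/∂y = 1
  integrand = ∂Q/∂x - ∂P/∂y = y - 1.
Integrating over R: integral_0^1 integral_0^{1-x} (y - 1) dy dx = -1/3.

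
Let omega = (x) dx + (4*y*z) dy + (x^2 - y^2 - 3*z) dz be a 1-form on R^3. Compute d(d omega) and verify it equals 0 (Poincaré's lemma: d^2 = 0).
d(d omega) = 0

Step 1: d omega = sum_{i<j} (∂f_j/∂x_i - ∂f_i/∂x_j) dx_i ∧ dx_j:
  coeff of dx ∧ dy: 0
  coeff of dx ∧ dz: 2*x
  coeff of dy ∧ dz: -6*y
Step 2: Apply d again to each 2-form coefficient. The only possible 3-form in R^3 is dx ∧ dy ∧ dz, with coefficient
  ∂(coeff of dy∧dz)/∂x - ∂(coeff of dx∧dz)/∂y + ∂(coeff of dx∧dy)/∂z
  = ∂/∂x (-6*y) - ∂/∂y (2*x) + ∂/∂z (0).
Each of these terms simplifies to sums of mixed partials that cancel in pairs. The result is 0 (by equality of mixed partials for smooth functions — Schwarz / Clairaut).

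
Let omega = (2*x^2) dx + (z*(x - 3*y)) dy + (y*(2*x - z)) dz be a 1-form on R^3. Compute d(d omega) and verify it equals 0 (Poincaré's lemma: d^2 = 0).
d(d omega) = 0

Step 1: d omega = sum_{i<j} (∂f_j/∂x_i - ∂f_i/∂x_j) dx_i ∧ dx_j:
  coeff of dx ∧ dy: z
  coeff of dx ∧ dz: 2*y
  coeff of dy ∧ dz: x + 3*y - z
Step 2: Apply d again to each 2-form coefficient. The only possible 3-form in R^3 is dx ∧ dy ∧ dz, with coefficient
  ∂(coeff of dy∧dz)/∂x - ∂(coeff of dx∧dz)/∂y + ∂(coeff of dx∧dy)/∂z
  = ∂/∂x (x + 3*y - z) - ∂/∂y (2*y) + ∂/∂z (z).
Each of these terms simplifies to sums of mixed partials that cancel in pairs. The result is 0 (by equality of mixed partials for smooth functions — Schwarz / Clairaut).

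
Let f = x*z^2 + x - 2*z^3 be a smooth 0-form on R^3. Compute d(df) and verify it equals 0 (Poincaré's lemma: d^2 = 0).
d(df) = 0

Step 1: df = sum_i (∂f/∂x_i) dx_i = (z^2 + 1) dx + (0) dy + (2*z*(x - 3*z)) dz.
Step 2: Apply d again. Using the 1-form formula, the coefficient of dx ∧ dy in d(df) is ∂^2 f/∂x ∂y - ∂^2 f/∂y ∂x = (0) - (0) = 0 (equality of mixed partials for smooth f).
Similarly for dx ∧ dz and dy ∧ dz — all coefficients vanish. So d(df) = 0.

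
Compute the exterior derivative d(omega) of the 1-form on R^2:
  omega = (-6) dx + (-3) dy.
d(omega) = 0

For a 1-form omega = sum_i f_i dx_i, the exterior derivative is
  d(omega) = sum_{i < j} (∂f_j/∂x_i - ∂f_i/∂x_j) dx_i ∧ dx_j.

Assembling: d(omega) = 0.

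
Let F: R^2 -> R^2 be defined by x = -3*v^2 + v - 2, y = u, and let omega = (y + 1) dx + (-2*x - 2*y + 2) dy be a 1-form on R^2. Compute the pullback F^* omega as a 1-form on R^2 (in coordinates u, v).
F^* omega = (-2*u + 6*v^2 - 2*v + 6) du + (-6*u*v + u - 6*v + 1) dv

Using F^*(f dg) = (f ∘ F) d(g ∘ F), substitute each coordinate x_i by F_i(u, v) in f_i, and replace dx_i by d F_i = (∂F_i/∂u) du + (∂F_i/∂v) dv.
  For the x component: f_1(F) = u + 1; d F_1 = (0) du + (1 - 6*v) dv
  For the y component: f_2(F) = -2*u + 6*v^2 - 2*v + 6; d F_2 = (1) du + (0) dv
Combining and collecting du, dv coefficients:
  coeff of du: -2*u + 6*v^2 - 2*v + 6
  coeff of dv: -6*u*v + u - 6*v + 1
F^* omega = (-2*u + 6*v^2 - 2*v + 6) du + (-6*u*v + u - 6*v + 1) dv.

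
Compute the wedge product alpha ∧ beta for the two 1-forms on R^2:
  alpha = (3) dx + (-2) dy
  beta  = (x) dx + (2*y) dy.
alpha ∧ beta = (2*x + 6*y) dx ∧ dy

Distribute the wedge, using dx_i ∧ dx_j = -dx_j ∧ dx_i and dx_i ∧ dx_i = 0. For each pair (i, j) with i < j, the coefficient of dx_i ∧ dx_j in alpha ∧ beta is (alpha_i * beta_j - alpha_j * beta_i). Collecting: alpha ∧ beta = (2*x + 6*y) dx ∧ dy.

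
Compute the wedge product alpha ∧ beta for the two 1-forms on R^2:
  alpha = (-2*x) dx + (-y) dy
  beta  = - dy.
alpha ∧ beta = (2*x) dx ∧ dy

Distribute the wedge, using dx_i ∧ dx_j = -dx_j ∧ dx_i and dx_i ∧ dx_i = 0. For each pair (i, j) with i < j, the coefficient of dx_i ∧ dx_j in alpha ∧ beta is (alpha_i * beta_j - alpha_j * beta_i). Collecting: alpha ∧ beta = (2*x) dx ∧ dy.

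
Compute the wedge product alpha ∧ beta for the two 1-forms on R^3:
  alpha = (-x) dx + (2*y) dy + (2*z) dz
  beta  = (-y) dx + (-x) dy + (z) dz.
alpha ∧ beta = (x^2 + 2*y^2) dx ∧ dy + (z*(-x + 2*y)) dx ∧ dz + (2*z*(x + y)) dy ∧ dz

Distribute the wedge, using dx_i ∧ dx_j = -dx_j ∧ dx_i and dx_i ∧ dx_i = 0. For each pair (i, j) with i < j, the coefficient of dx_i ∧ dx_j in alpha ∧ beta is (alpha_i * beta_j - alpha_j * beta_i). Collecting: alpha ∧ beta = (x^2 + 2*y^2) dx ∧ dy + (z*(-x + 2*y)) dx ∧ dz + (2*z*(x + y)) dy ∧ dz.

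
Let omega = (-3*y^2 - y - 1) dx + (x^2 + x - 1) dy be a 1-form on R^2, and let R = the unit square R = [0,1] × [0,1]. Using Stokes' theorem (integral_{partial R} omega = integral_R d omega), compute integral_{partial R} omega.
integral_(partial R) omega = 6

Stokes: integral_partial_R omega = integral_R d omega with d omega = (∂Q/∂x - ∂P/∂y) dx ∧ dy.
  ∂Q/∂x = 2*x + 1
  ∂P/∂y = -6*y - 1
  integrand = ∂Q/∂x - ∂P/∂y = 2*x + 6*y + 2.
Integrating over R: integral_0^1 integral_0^1 (2*x + 6*y + 2) dx dy = 6.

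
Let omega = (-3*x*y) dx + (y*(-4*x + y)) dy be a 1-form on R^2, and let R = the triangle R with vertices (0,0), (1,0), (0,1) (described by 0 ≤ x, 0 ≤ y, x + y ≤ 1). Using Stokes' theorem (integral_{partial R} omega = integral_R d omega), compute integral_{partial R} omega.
integral_(partial R) omega = -1/6

Stokes: integral_partial_R omega = integral_R d omega with d omega = (∂Q/∂x - ∂P/∂y) dx ∧ dy.
  ∂Q/∂x = -4*y
  ∂P/∂y = -3*x
  integrand = ∂Q/∂x - ∂P/∂y = 3*x - 4*y.
Integrating over R: integral_0^1 integral_0^{1-x} (3*x - 4*y) dy dx = -1/6.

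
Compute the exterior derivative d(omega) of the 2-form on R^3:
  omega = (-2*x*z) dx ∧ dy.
d(omega) = (-2*x) dx ∧ dy ∧ dz

For a 2-form omega = sum_{i<j} g_{ij} dx_i ∧ dx_j, the exterior derivative is
  d(omega) = sum_{i<j} d(g_{ij}) ∧ dx_i ∧ dx_j = sum_{i<j, k} (∂g_{ij}/∂x_k) dx_k ∧ dx_i ∧ dx_j.
Expand each term, using dx_k ∧ dx_i ∧ dx_j = sgn(permutation) dx_{(a)} ∧ dx_{(b)} ∧ dx_{(c)} with (a < b < c) sorted:
  d(-2*x*z) includes (∂/∂z)(-2*x*z) dz = (-2*x) dz, which multiplied by dx ∧ dy gives (-2*x) dx ∧ dy ∧ dz
Collecting like 3-forms: d(omega) = (-2*x) dx ∧ dy ∧ dz.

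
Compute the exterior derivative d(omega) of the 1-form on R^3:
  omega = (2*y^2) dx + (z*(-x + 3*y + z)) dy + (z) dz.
d(omega) = (-4*y - z) dx ∧ dy + (x - 3*y - 2*z) dy ∧ dz

For a 1-form omega = sum_i f_i dx_i, the exterior derivative is
  d(omega) = sum_{i < j} (∂f_j/∂x_i - ∂f_i/∂x_j) dx_i ∧ dx_j.
  coefficient of dx ∧ dy: ∂f_2/∂x - ∂f_1/∂y = ∂(z*(-x + 3*y + z))/∂x - ∂(2*y^2)/∂y = -4*y - z
  coefficient of dy ∧ dz: ∂f_3/∂y - ∂f_2/∂z = ∂(z)/∂y - ∂(z*(-x + 3*y + z))/∂z = x - 3*y - 2*z
Assembling: d(omega) = (-4*y - z) dx ∧ dy + (x - 3*y - 2*z) dy ∧ dz.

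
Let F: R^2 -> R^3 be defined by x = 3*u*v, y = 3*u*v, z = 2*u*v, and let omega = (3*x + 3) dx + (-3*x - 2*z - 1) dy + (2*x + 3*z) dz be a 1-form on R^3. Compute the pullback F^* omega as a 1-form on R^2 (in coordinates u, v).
F^* omega = (6*v*(2*u*v + 1)) du + (6*u*(2*u*v + 1)) dv

Using F^*(f dg) = (f ∘ F) d(g ∘ F), substitute each coordinate x_i by F_i(u, v) in f_i, and replace dx_i by d F_i = (∂F_i/∂u) du + (∂F_i/∂v) dv.
  For the x component: f_1(F) = 9*u*v + 3; d F_1 = (3*v) du + (3*u) dv
  For the y component: f_2(F) = -13*u*v - 1; d F_2 = (3*v) du + (3*u) dv
  For the z component: f_3(F) = 12*u*v; d F_3 = (2*v) du + (2*u) dv
Combining and collecting du, dv coefficients:
  coeff of du: 6*v*(2*u*v + 1)
  coeff of dv: 6*u*(2*u*v + 1)
F^* omega = (6*v*(2*u*v + 1)) du + (6*u*(2*u*v + 1)) dv.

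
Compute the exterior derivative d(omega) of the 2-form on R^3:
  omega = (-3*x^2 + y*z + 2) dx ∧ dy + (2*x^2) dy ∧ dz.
d(omega) = (4*x + y) dx ∧ dy ∧ dz

For a 2-form omega = sum_{i<j} g_{ij} dx_i ∧ dx_j, the exterior derivative is
  d(omega) = sum_{i<j} d(g_{ij}) ∧ dx_i ∧ dx_j = sum_{i<j, k} (∂g_{ij}/∂x_k) dx_k ∧ dx_i ∧ dx_j.
Expand each term, using dx_k ∧ dx_i ∧ dx_j = sgn(permutation) dx_{(a)} ∧ dx_{(b)} ∧ dx_{(c)} with (a < b < c) sorted:
  d(-3*x^2 + y*z + 2) includes (∂/∂z)(-3*x^2 + y*z + 2) dz = (y) dz, which multiplied by dx ∧ dy gives (y) dx ∧ dy ∧ dz
  d(2*x^2) includes (∂/∂x)(2*x^2) dx = (4*x) dx, which multiplied by dy ∧ dz gives (4*x) dx ∧ dy ∧ dz
Collecting like 3-forms: d(omega) = (4*x + y) dx ∧ dy ∧ dz.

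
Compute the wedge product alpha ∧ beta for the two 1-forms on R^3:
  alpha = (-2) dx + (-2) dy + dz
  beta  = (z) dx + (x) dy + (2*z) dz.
alpha ∧ beta = (-2*x + 2*z) dx ∧ dy + (-5*z) dx ∧ dz + (-x - 4*z) dy ∧ dz

Distribute the wedge, using dx_i ∧ dx_j = -dx_j ∧ dx_i and dx_i ∧ dx_i = 0. For each pair (i, j) with i < j, the coefficient of dx_i ∧ dx_j in alpha ∧ beta is (alpha_i * beta_j - alpha_j * beta_i). Collecting: alpha ∧ beta = (-2*x + 2*z) dx ∧ dy + (-5*z) dx ∧ dz + (-x - 4*z) dy ∧ dz.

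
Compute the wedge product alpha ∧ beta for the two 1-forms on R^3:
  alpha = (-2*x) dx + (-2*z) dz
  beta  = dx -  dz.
alpha ∧ beta = (2*x + 2*z) dx ∧ dz

Distribute the wedge, using dx_i ∧ dx_j = -dx_j ∧ dx_i and dx_i ∧ dx_i = 0. For each pair (i, j) with i < j, the coefficient of dx_i ∧ dx_j in alpha ∧ beta is (alpha_i * beta_j - alpha_j * beta_i). Collecting: alpha ∧ beta = (2*x + 2*z) dx ∧ dz.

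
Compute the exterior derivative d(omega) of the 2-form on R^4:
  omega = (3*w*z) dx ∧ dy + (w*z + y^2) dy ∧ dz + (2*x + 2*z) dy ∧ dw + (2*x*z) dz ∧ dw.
d(omega) = (3*w) dx ∧ dy ∧ dz + (3*z + 2) dx ∧ dy ∧ dw + (z - 2) dy ∧ dz ∧ dw + (2*z) dx ∧ dz ∧ dw

For a 2-form omega = sum_{i<j} g_{ij} dx_i ∧ dx_j, the exterior derivative is
  d(omega) = sum_{i<j} d(g_{ij}) ∧ dx_i ∧ dx_j = sum_{i<j, k} (∂g_{ij}/∂x_k) dx_k ∧ dx_i ∧ dx_j.
Expand each term, using dx_k ∧ dx_i ∧ dx_j = sgn(permutation) dx_{(a)} ∧ dx_{(b)} ∧ dx_{(c)} with (a < b < c) sorted:
  d(3*w*z) includes (∂/∂z)(3*w*z) dz = (3*w) dz, which multiplied by dx ∧ dy gives (3*w) dx ∧ dy ∧ dz
  d(3*w*z) includes (∂/∂w)(3*w*z) dw = (3*z) dw, which multiplied by dx ∧ dy gives (3*z) dx ∧ dy ∧ dw
  d(w*z + y^2) includes (∂/∂w)(w*z + y^2) dw = (z) dw, which multiplied by dy ∧ dz gives (z) dy ∧ dz ∧ dw
  d(2*x + 2*z) includes (∂/∂x)(2*x + 2*z) dx = (2) dx, which multiplied by dy ∧ dw gives (2) dx ∧ dy ∧ dw
  d(2*x + 2*z) includes (∂/∂z)(2*x + 2*z) dz = (2) dz, which multiplied by dy ∧ dw gives (-2) dy ∧ dz ∧ dw
  d(2*x*z) includes (∂/∂x)(2*x*z) dx = (2*z) dx, which multiplied by dz ∧ dw gives (2*z) dx ∧ dz ∧ dw
Collecting like 3-forms: d(omega) = (3*w) dx ∧ dy ∧ dz + (3*z + 2) dx ∧ dy ∧ dw + (z - 2) dy ∧ dz ∧ dw + (2*z) dx ∧ dz ∧ dw.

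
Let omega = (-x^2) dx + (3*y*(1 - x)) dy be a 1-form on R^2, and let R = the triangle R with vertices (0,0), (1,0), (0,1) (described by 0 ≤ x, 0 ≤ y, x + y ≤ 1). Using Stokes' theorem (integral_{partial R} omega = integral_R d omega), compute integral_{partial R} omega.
integral_(partial R) omega = -1/2

Stokes: integral_partial_R omega = integral_R d omega with d omega = (∂Q/∂x - ∂P/∂y) dx ∧ dy.
  ∂Q/∂x = -3*y
  ∂P/∂y = 0
  integrand = ∂Q/∂x - ∂P/∂y = -3*y.
Integrating over R: integral_0^1 integral_0^{1-x} (-3*y) dy dx = -1/2.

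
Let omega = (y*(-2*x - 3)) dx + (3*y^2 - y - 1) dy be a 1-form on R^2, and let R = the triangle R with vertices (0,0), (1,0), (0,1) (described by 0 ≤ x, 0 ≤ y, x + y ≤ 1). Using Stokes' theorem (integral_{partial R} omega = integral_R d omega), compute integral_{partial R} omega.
integral_(partial R) omega = 11/6

Stokes: integral_partial_R omega = integral_R d omega with d omega = (∂Q/∂x - ∂P/∂y) dx ∧ dy.
  ∂Q/∂x = 0
  ∂P/∂y = -2*x - 3
  integrand = ∂Q/∂x - ∂P/∂y = 2*x + 3.
Integrating over R: integral_0^1 integral_0^{1-x} (2*x + 3) dy dx = 11/6.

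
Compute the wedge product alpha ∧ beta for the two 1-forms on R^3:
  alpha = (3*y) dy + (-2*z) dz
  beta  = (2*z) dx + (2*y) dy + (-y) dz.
alpha ∧ beta = (-6*y*z) dx ∧ dy + (y*(-3*y + 4*z)) dy ∧ dz + (4*z^2) dx ∧ dz

Distribute the wedge, using dx_i ∧ dx_j = -dx_j ∧ dx_i and dx_i ∧ dx_i = 0. For each pair (i, j) with i < j, the coefficient of dx_i ∧ dx_j in alpha ∧ beta is (alpha_i * beta_j - alpha_j * beta_i). Collecting: alpha ∧ beta = (-6*y*z) dx ∧ dy + (y*(-3*y + 4*z)) dy ∧ dz + (4*z^2) dx ∧ dz.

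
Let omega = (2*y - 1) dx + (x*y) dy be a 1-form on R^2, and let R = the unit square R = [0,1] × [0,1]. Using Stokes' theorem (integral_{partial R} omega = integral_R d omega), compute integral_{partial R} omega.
integral_(partial R) omega = -3/2

Stokes: integral_partial_R omega = integral_R d omega with d omega = (∂Q/∂x - ∂P/∂y) dx ∧ dy.
  ∂Q/∂x = y
  ∂P/∂y = 2
  integrand = ∂Q/∂x - ∂P/∂y = y - 2.
Integrating over R: integral_0^1 integral_0^1 (y - 2) dx dy = -3/2.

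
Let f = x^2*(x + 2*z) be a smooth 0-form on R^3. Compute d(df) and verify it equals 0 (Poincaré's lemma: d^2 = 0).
d(df) = 0

Step 1: df = sum_i (∂f/∂x_i) dx_i = (x*(3*x + 4*z)) dx + (0) dy + (2*x^2) dz.
Step 2: Apply d again. Using the 1-form formula, the coefficient of dx ∧ dy in d(df) is ∂^2 f/∂x ∂y - ∂^2 f/∂y ∂x = (0) - (0) = 0 (equality of mixed partials for smooth f).
Similarly for dx ∧ dz and dy ∧ dz — all coefficients vanish. So d(df) = 0.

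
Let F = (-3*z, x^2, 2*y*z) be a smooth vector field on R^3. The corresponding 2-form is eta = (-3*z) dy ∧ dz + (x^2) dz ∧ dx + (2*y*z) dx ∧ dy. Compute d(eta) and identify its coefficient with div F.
d(eta) = (2*y) dx ∧ dy ∧ dz; div F = 2*y

For a 2-form in R^3 of the form above, applying d gives a 3-form with coefficient ∂P/∂x + ∂Q/∂y + ∂R/∂z:
  ∂P/∂x = 0
  ∂Q/∂y = 0
  ∂R/∂z = 2*y
Sum = 2*y, which is exactly div F.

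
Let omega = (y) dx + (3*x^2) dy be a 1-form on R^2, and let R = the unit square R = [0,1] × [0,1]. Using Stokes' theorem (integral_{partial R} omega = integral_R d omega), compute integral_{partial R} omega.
integral_(partial R) omega = 2

Stokes: integral_partial_R omega = integral_R d omega with d omega = (∂Q/∂x - ∂P/∂y) dx ∧ dy.
  ∂Q/∂x = 6*x
  ∂P/∂y = 1
  integrand = ∂Q/∂x - ∂P/∂y = 6*x - 1.
Integrating over R: integral_0^1 integral_0^1 (6*x - 1) dx dy = 2.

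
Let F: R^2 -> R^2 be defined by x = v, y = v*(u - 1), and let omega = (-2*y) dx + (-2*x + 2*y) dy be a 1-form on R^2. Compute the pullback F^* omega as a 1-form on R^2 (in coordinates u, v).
F^* omega = (2*v^2*(u - 2)) du + (2*v*(u^2 - 4*u + 3)) dv

Using F^*(f dg) = (f ∘ F) d(g ∘ F), substitute each coordinate x_i by F_i(u, v) in f_i, and replace dx_i by d F_i = (∂F_i/∂u) du + (∂F_i/∂v) dv.
  For the x component: f_1(F) = 2*v*(1 - u); d F_1 = (0) du + (1) dv
  For the y component: f_2(F) = 2*v*(u - 2); d F_2 = (v) du + (u - 1) dv
Combining and collecting du, dv coefficients:
  coeff of du: 2*v^2*(u - 2)
  coeff of dv: 2*v*(u^2 - 4*u + 3)
F^* omega = (2*v^2*(u - 2)) du + (2*v*(u^2 - 4*u + 3)) dv.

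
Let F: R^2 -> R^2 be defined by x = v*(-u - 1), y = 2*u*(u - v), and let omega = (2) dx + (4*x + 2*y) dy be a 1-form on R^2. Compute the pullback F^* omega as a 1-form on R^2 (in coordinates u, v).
F^* omega = (16*u^3 - 40*u^2*v + 16*u*v^2 - 16*u*v + 8*v^2 - 2*v) du + (-8*u^3 + 16*u^2*v + 8*u*v - 2*u - 2) dv

Using F^*(f dg) = (f ∘ F) d(g ∘ F), substitute each coordinate x_i by F_i(u, v) in f_i, and replace dx_i by d F_i = (∂F_i/∂u) du + (∂F_i/∂v) dv.
  For the x component: f_1(F) = 2; d F_1 = (-v) du + (-u - 1) dv
  For the y component: f_2(F) = 4*u^2 - 8*u*v - 4*v; d F_2 = (4*u - 2*v) du + (-2*u) dv
Combining and collecting du, dv coefficients:
  coeff of du: 16*u^3 - 40*u^2*v + 16*u*v^2 - 16*u*v + 8*v^2 - 2*v
  coeff of dv: -8*u^3 + 16*u^2*v + 8*u*v - 2*u - 2
F^* omega = (16*u^3 - 40*u^2*v + 16*u*v^2 - 16*u*v + 8*v^2 - 2*v) du + (-8*u^3 + 16*u^2*v + 8*u*v - 2*u - 2) dv.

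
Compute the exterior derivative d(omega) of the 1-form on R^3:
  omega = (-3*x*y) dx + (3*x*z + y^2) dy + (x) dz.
d(omega) = (3*x + 3*z) dx ∧ dy + (1) dx ∧ dz + (-3*x) dy ∧ dz

For a 1-form omega = sum_i f_i dx_i, the exterior derivative is
  d(omega) = sum_{i < j} (∂f_j/∂x_i - ∂f_i/∂x_j) dx_i ∧ dx_j.
  coefficient of dx ∧ dy: ∂f_2/∂x - ∂f_1/∂y = ∂(3*x*z + y^2)/∂x - ∂(-3*x*y)/∂y = 3*x + 3*z
  coefficient of dx ∧ dz: ∂f_3/∂x - ∂f_1/∂z = ∂(x)/∂x - ∂(-3*x*y)/∂z = 1
  coefficient of dy ∧ dz: ∂f_3/∂y - ∂f_2/∂z = ∂(x)/∂y - ∂(3*x*z + y^2)/∂z = -3*x
Assembling: d(omega) = (3*x + 3*z) dx ∧ dy + (1) dx ∧ dz + (-3*x) dy ∧ dz.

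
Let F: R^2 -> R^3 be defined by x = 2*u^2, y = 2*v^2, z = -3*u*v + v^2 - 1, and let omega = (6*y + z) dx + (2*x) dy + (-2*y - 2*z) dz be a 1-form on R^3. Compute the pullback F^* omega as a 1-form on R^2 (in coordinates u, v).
F^* omega = (-12*u^2*v + 34*u*v^2 - 4*u + 18*v^3 - 6*v) du + (-2*u^2*v + 30*u*v^2 - 6*u - 12*v^3 + 4*v) dv

Using F^*(f dg) = (f ∘ F) d(g ∘ F), substitute each coordinate x_i by F_i(u, v) in f_i, and replace dx_i by d F_i = (∂F_i/∂u) du + (∂F_i/∂v) dv.
  For the x component: f_1(F) = -3*u*v + 13*v^2 - 1; d F_1 = (4*u) du + (0) dv
  For the y component: f_2(F) = 4*u^2; d F_2 = (0) du + (4*v) dv
  For the z component: f_3(F) = 6*u*v - 6*v^2 + 2; d F_3 = (-3*v) du + (-3*u + 2*v) dv
Combining and collecting du, dv coefficients:
  coeff of du: -12*u^2*v + 34*u*v^2 - 4*u + 18*v^3 - 6*v
  coeff of dv: -2*u^2*v + 30*u*v^2 - 6*u - 12*v^3 + 4*v
F^* omega = (-12*u^2*v + 34*u*v^2 - 4*u + 18*v^3 - 6*v) du + (-2*u^2*v + 30*u*v^2 - 6*u - 12*v^3 + 4*v) dv.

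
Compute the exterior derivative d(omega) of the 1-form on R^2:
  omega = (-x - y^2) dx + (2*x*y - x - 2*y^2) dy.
d(omega) = (4*y - 1) dx ∧ dy

For a 1-form omega = sum_i f_i dx_i, the exterior derivative is
  d(omega) = sum_{i < j} (∂f_j/∂x_i - ∂f_i/∂x_j) dx_i ∧ dx_j.
  coefficient of dx ∧ dy: ∂f_2/∂x - ∂f_1/∂y = ∂(2*x*y - x - 2*y^2)/∂x - ∂(-x - y^2)/∂y = 4*y - 1
Assembling: d(omega) = (4*y - 1) dx ∧ dy.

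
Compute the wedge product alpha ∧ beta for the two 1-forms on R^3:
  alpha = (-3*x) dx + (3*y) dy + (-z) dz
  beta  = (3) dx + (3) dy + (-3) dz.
alpha ∧ beta = (-9*x - 9*y) dx ∧ dy + (9*x + 3*z) dx ∧ dz + (-9*y + 3*z) dy ∧ dz

Distribute the wedge, using dx_i ∧ dx_j = -dx_j ∧ dx_i and dx_i ∧ dx_i = 0. For each pair (i, j) with i < j, the coefficient of dx_i ∧ dx_j in alpha ∧ beta is (alpha_i * beta_j - alpha_j * beta_i). Collecting: alpha ∧ beta = (-9*x - 9*y) dx ∧ dy + (9*x + 3*z) dx ∧ dz + (-9*y + 3*z) dy ∧ dz.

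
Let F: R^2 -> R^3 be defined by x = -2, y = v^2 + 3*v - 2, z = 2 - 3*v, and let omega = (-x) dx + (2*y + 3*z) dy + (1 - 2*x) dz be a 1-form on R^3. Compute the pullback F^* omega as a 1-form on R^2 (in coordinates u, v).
F^* omega = (4*v^3 - 5*v - 9) dv

Using F^*(f dg) = (f ∘ F) d(g ∘ F), substitute each coordinate x_i by F_i(u, v) in f_i, and replace dx_i by d F_i = (∂F_i/∂u) du + (∂F_i/∂v) dv.
  For the x component: f_1(F) = 2; d F_1 = (0) du + (0) dv
  For the y component: f_2(F) = 2*v^2 - 3*v + 2; d F_2 = (0) du + (2*v + 3) dv
  For the z component: f_3(F) = 5; d F_3 = (0) du + (-3) dv
Combining and collecting du, dv coefficients:
  coeff of du: 0
  coeff of dv: 4*v^3 - 5*v - 9
F^* omega = (4*v^3 - 5*v - 9) dv.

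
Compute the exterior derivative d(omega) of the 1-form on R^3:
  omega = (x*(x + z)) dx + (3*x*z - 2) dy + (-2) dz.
d(omega) = (3*z) dx ∧ dy + (-x) dx ∧ dz + (-3*x) dy ∧ dz

For a 1-form omega = sum_i f_i dx_i, the exterior derivative is
  d(omega) = sum_{i < j} (∂f_j/∂x_i - ∂f_i/∂x_j) dx_i ∧ dx_j.
  coefficient of dx ∧ dy: ∂f_2/∂x - ∂f_1/∂y = ∂(3*x*z - 2)/∂x - ∂(x*(x + z))/∂y = 3*z
  coefficient of dx ∧ dz: ∂f_3/∂x - ∂f_1/∂z = ∂(-2)/∂x - ∂(x*(x + z))/∂z = -x
  coefficient of dy ∧ dz: ∂f_3/∂y - ∂f_2/∂z = ∂(-2)/∂y - ∂(3*x*z - 2)/∂z = -3*x
Assembling: d(omega) = (3*z) dx ∧ dy + (-x) dx ∧ dz + (-3*x) dy ∧ dz.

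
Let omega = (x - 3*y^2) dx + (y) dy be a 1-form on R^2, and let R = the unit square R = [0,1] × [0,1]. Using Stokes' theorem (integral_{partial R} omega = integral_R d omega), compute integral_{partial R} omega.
integral_(partial R) omega = 3

Stokes: integral_partial_R omega = integral_R d omega with d omega = (∂Q/∂x - ∂P/∂y) dx ∧ dy.
  ∂Q/∂x = 0
  ∂P/∂y = -6*y
  integrand = ∂Q/∂x - ∂P/∂y = 6*y.
Integrating over R: integral_0^1 integral_0^1 (6*y) dx dy = 3.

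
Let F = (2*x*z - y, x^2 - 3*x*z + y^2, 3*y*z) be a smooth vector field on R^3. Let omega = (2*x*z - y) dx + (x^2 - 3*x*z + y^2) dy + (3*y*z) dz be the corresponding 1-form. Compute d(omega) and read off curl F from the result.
d(omega) = (3*x + 3*z) dy ∧ dz + (2*x) dz ∧ dx + (2*x - 3*z + 1) dx ∧ dy; curl F = (3*x + 3*z, 2*x, 2*x - 3*z + 1)

d omega = sum_{i<j} (∂f_j/∂x_i - ∂f_i/∂x_j) dx_i ∧ dx_j. Under the identification (dy ∧ dz, dz ∧ dx, dx ∧ dy) ↔ (e_x, e_y, e_z), the coefficients are exactly the components of curl F. Compute:
  ∂R/∂y - ∂Q/∂z = (3*z) - (-3*x) = 3*x + 3*z
  ∂P/∂z - ∂R/∂x = (2*x) - (0) = 2*x
  ∂Q/∂x - ∂P/∂y = (2*x - 3*z) - (-1) = 2*x - 3*z + 1.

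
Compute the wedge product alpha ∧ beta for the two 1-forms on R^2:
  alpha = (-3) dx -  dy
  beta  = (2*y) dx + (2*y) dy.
alpha ∧ beta = (-4*y) dx ∧ dy

Distribute the wedge, using dx_i ∧ dx_j = -dx_j ∧ dx_i and dx_i ∧ dx_i = 0. For each pair (i, j) with i < j, the coefficient of dx_i ∧ dx_j in alpha ∧ beta is (alpha_i * beta_j - alpha_j * beta_i). Collecting: alpha ∧ beta = (-4*y) dx ∧ dy.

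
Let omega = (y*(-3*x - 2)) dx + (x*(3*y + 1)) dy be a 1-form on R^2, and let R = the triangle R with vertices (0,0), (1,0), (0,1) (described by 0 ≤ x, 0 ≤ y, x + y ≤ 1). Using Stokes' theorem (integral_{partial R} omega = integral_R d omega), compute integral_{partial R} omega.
integral_(partial R) omega = 5/2

Stokes: integral_partial_R omega = integral_R d omega with d omega = (∂Q/∂x - ∂P/∂y) dx ∧ dy.
  ∂Q/∂x = 3*y + 1
  ∂P/∂y = -3*x - 2
  integrand = ∂Q/∂x - ∂P/∂y = 3*x + 3*y + 3.
Integrating over R: integral_0^1 integral_0^{1-x} (3*x + 3*y + 3) dy dx = 5/2.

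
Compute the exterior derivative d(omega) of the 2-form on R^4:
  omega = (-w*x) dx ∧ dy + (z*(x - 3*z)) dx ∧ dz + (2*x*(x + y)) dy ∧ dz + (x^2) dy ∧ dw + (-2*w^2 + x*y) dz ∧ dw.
d(omega) = (x) dx ∧ dy ∧ dw + (4*x + 2*y) dx ∧ dy ∧ dz + (y) dx ∧ dz ∧ dw + (x) dy ∧ dz ∧ dw

For a 2-form omega = sum_{i<j} g_{ij} dx_i ∧ dx_j, the exterior derivative is
  d(omega) = sum_{i<j} d(g_{ij}) ∧ dx_i ∧ dx_j = sum_{i<j, k} (∂g_{ij}/∂x_k) dx_k ∧ dx_i ∧ dx_j.
Expand each term, using dx_k ∧ dx_i ∧ dx_j = sgn(permutation) dx_{(a)} ∧ dx_{(b)} ∧ dx_{(c)} with (a < b < c) sorted:
  d(-w*x) includes (∂/∂w)(-w*x) dw = (-x) dw, which multiplied by dx ∧ dy gives (-x) dx ∧ dy ∧ dw
  d(2*x*(x + y)) includes (∂/∂x)(2*x*(x + y)) dx = (4*x + 2*y) dx, which multiplied by dy ∧ dz gives (4*x + 2*y) dx ∧ dy ∧ dz
  d(x^2) includes (∂/∂x)(x^2) dx = (2*x) dx, which multiplied by dy ∧ dw gives (2*x) dx ∧ dy ∧ dw
  d(-2*w^2 + x*y) includes (∂/∂x)(-2*w^2 + x*y) dx = (y) dx, which multiplied by dz ∧ dw gives (y) dx ∧ dz ∧ dw
  d(-2*w^2 + x*y) includes (∂/∂y)(-2*w^2 + x*y) dy = (x) dy, which multiplied by dz ∧ dw gives (x) dy ∧ dz ∧ dw
Collecting like 3-forms: d(omega) = (x) dx ∧ dy ∧ dw + (4*x + 2*y) dx ∧ dy ∧ dz + (y) dx ∧ dz ∧ dw + (x) dy ∧ dz ∧ dw.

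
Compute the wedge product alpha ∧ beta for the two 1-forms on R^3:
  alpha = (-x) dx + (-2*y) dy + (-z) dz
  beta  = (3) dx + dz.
alpha ∧ beta = (-x + 3*z) dx ∧ dz + (6*y) dx ∧ dy + (-2*y) dy ∧ dz

Distribute the wedge, using dx_i ∧ dx_j = -dx_j ∧ dx_i and dx_i ∧ dx_i = 0. For each pair (i, j) with i < j, the coefficient of dx_i ∧ dx_j in alpha ∧ beta is (alpha_i * beta_j - alpha_j * beta_i). Collecting: alpha ∧ beta = (-x + 3*z) dx ∧ dz + (6*y) dx ∧ dy + (-2*y) dy ∧ dz.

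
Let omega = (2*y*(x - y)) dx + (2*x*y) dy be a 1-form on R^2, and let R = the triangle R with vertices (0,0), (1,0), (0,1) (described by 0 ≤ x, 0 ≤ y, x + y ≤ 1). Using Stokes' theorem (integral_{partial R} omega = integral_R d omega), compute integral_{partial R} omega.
integral_(partial R) omega = 2/3

Stokes: integral_partial_R omega = integral_R d omega with d omega = (∂Q/∂x - ∂P/∂y) dx ∧ dy.
  ∂Q/∂x = 2*y
  ∂P/∂y = 2*x - 4*y
  integrand = ∂Q/∂x - ∂P/∂y = -2*x + 6*y.
Integrating over R: integral_0^1 integral_0^{1-x} (-2*x + 6*y) dy dx = 2/3.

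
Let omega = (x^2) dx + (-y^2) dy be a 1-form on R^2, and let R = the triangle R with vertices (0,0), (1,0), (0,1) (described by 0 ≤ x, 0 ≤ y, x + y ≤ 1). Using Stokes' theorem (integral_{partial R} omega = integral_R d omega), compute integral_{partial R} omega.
integral_(partial R) omega = 0

Stokes: integral_partial_R omega = integral_R d omega with d omega = (∂Q/∂x - ∂P/∂y) dx ∧ dy.
  ∂Q/∂x = 0
  ∂P/∂y = 0
  integrand = ∂Q/∂x - ∂P/∂y = 0.
Integrating over R: integral_0^1 integral_0^{1-x} (0) dy dx = 0.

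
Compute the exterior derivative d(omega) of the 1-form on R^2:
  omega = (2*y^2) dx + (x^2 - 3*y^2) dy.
d(omega) = (2*x - 4*y) dx ∧ dy

For a 1-form omega = sum_i f_i dx_i, the exterior derivative is
  d(omega) = sum_{i < j} (∂f_j/∂x_i - ∂f_i/∂x_j) dx_i ∧ dx_j.
  coefficient of dx ∧ dy: ∂f_2/∂x - ∂f_1/∂y = ∂(x^2 - 3*y^2)/∂x - ∂(2*y^2)/∂y = 2*x - 4*y
Assembling: d(omega) = (2*x - 4*y) dx ∧ dy.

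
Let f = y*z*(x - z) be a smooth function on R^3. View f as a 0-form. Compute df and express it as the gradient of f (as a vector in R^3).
df = (y*z) dx + (z*(x - z)) dy + (y*(x - 2*z)) dz; grad f = (y*z, z*(x - z), y*(x - 2*z))

For a 0-form f, d f = (∂f/∂x) dx + (∂f/∂y) dy + (∂f/∂z) dz. The components of the vector representation are exactly the entries of grad f in Cartesian coordinates:
  ∂f/∂x = y*z
  ∂f/∂y = z*(x - z)
  ∂f/∂z = y*(x - 2*z).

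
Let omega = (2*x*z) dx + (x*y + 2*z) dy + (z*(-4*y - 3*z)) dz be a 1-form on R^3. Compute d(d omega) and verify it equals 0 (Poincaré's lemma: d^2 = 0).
d(d omega) = 0

Step 1: d omega = sum_{i<j} (∂f_j/∂x_i - ∂f_i/∂x_j) dx_i ∧ dx_j:
  coeff of dx ∧ dy: y
  coeff of dx ∧ dz: -2*x
  coeff of dy ∧ dz: -4*z - 2
Step 2: Apply d again to each 2-form coefficient. The only possible 3-form in R^3 is dx ∧ dy ∧ dz, with coefficient
  ∂(coeff of dy∧dz)/∂x - ∂(coeff of dx∧dz)/∂y + ∂(coeff of dx∧dy)/∂z
  = ∂/∂x (-4*z - 2) - ∂/∂y (-2*x) + ∂/∂z (y).
Each of these terms simplifies to sums of mixed partials that cancel in pairs. The result is 0 (by equality of mixed partials for smooth functions — Schwarz / Clairaut).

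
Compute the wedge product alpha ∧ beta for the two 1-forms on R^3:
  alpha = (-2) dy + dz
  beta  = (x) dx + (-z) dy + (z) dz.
alpha ∧ beta = (2*x) dx ∧ dy + (-z) dy ∧ dz + (-x) dx ∧ dz

Distribute the wedge, using dx_i ∧ dx_j = -dx_j ∧ dx_i and dx_i ∧ dx_i = 0. For each pair (i, j) with i < j, the coefficient of dx_i ∧ dx_j in alpha ∧ beta is (alpha_i * beta_j - alpha_j * beta_i). Collecting: alpha ∧ beta = (2*x) dx ∧ dy + (-z) dy ∧ dz + (-x) dx ∧ dz.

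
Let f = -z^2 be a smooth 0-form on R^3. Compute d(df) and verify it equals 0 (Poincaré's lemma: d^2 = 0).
d(df) = 0

Step 1: df = sum_i (∂f/∂x_i) dx_i = (0) dx + (0) dy + (-2*z) dz.
Step 2: Apply d again. Using the 1-form formula, the coefficient of dx ∧ dy in d(df) is ∂^2 f/∂x ∂y - ∂^2 f/∂y ∂x = (0) - (0) = 0 (equality of mixed partials for smooth f).
Similarly for dx ∧ dz and dy ∧ dz — all coefficients vanish. So d(df) = 0.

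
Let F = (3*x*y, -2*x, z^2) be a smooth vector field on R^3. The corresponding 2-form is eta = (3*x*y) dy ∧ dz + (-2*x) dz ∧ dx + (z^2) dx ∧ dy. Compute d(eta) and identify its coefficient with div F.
d(eta) = (3*y + 2*z) dx ∧ dy ∧ dz; div F = 3*y + 2*z

For a 2-form in R^3 of the form above, applying d gives a 3-form with coefficient ∂P/∂x + ∂Q/∂y + ∂R/∂z:
  ∂P/∂x = 3*y
  ∂Q/∂y = 0
  ∂R/∂z = 2*z
Sum = 3*y + 2*z, which is exactly div F.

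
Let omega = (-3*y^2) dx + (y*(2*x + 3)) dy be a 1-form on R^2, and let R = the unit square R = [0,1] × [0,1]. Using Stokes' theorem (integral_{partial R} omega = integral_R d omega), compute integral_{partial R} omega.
integral_(partial R) omega = 4

Stokes: integral_partial_R omega = integral_R d omega with d omega = (∂Q/∂x - ∂P/∂y) dx ∧ dy.
  ∂Q/∂x = 2*y
  ∂P/∂y = -6*y
  integrand = ∂Q/∂x - ∂P/∂y = 8*y.
Integrating over R: integral_0^1 integral_0^1 (8*y) dx dy = 4.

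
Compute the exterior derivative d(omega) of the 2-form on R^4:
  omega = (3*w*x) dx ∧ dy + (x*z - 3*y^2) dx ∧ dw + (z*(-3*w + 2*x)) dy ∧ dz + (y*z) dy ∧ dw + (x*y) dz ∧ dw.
d(omega) = (3*x + 6*y) dx ∧ dy ∧ dw + (-x + y) dx ∧ dz ∧ dw + (2*z) dx ∧ dy ∧ dz + (x - y - 3*z) dy ∧ dz ∧ dw

For a 2-form omega = sum_{i<j} g_{ij} dx_i ∧ dx_j, the exterior derivative is
  d(omega) = sum_{i<j} d(g_{ij}) ∧ dx_i ∧ dx_j = sum_{i<j, k} (∂g_{ij}/∂x_k) dx_k ∧ dx_i ∧ dx_j.
Expand each term, using dx_k ∧ dx_i ∧ dx_j = sgn(permutation) dx_{(a)} ∧ dx_{(b)} ∧ dx_{(c)} with (a < b < c) sorted:
  d(3*w*x) includes (∂/∂w)(3*w*x) dw = (3*x) dw, which multiplied by dx ∧ dy gives (3*x) dx ∧ dy ∧ dw
  d(x*z - 3*y^2) includes (∂/∂y)(x*z - 3*y^2) dy = (-6*y) dy, which multiplied by dx ∧ dw gives (6*y) dx ∧ dy ∧ dw
  d(x*z - 3*y^2) includes (∂/∂z)(x*z - 3*y^2) dz = (x) dz, which multiplied by dx ∧ dw gives (-x) dx ∧ dz ∧ dw
  d(z*(-3*w + 2*x)) includes (∂/∂x)(z*(-3*w + 2*x)) dx = (2*z) dx, which multiplied by dy ∧ dz gives (2*z) dx ∧ dy ∧ dz
  d(z*(-3*w + 2*x)) includes (∂/∂w)(z*(-3*w + 2*x)) dw = (-3*z) dw, which multiplied by dy ∧ dz gives (-3*z) dy ∧ dz ∧ dw
  d(y*z) includes (∂/∂z)(y*z) dz = (y) dz, which multiplied by dy ∧ dw gives (-y) dy ∧ dz ∧ dw
  d(x*y) includes (∂/∂x)(x*y) dx = (y) dx, which multiplied by dz ∧ dw gives (y) dx ∧ dz ∧ dw
  d(x*y) includes (∂/∂y)(x*y) dy = (x) dy, which multiplied by dz ∧ dw gives (x) dy ∧ dz ∧ dw
Collecting like 3-forms: d(omega) = (3*x + 6*y) dx ∧ dy ∧ dw + (-x + y) dx ∧ dz ∧ dw + (2*z) dx ∧ dy ∧ dz + (x - y - 3*z) dy ∧ dz ∧ dw.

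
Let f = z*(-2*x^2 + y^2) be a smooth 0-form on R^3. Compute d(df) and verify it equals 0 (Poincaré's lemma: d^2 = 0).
d(df) = 0

Step 1: df = sum_i (∂f/∂x_i) dx_i = (-4*x*z) dx + (2*y*z) dy + (-2*x^2 + y^2) dz.
Step 2: Apply d again. Using the 1-form formula, the coefficient of dx ∧ dy in d(df) is ∂^2 f/∂x ∂y - ∂^2 f/∂y ∂x = (0) - (0) = 0 (equality of mixed partials for smooth f).
Similarly for dx ∧ dz and dy ∧ dz — all coefficients vanish. So d(df) = 0.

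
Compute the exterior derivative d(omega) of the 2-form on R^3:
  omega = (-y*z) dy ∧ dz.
d(omega) = 0

For a 2-form omega = sum_{i<j} g_{ij} dx_i ∧ dx_j, the exterior derivative is
  d(omega) = sum_{i<j} d(g_{ij}) ∧ dx_i ∧ dx_j = sum_{i<j, k} (∂g_{ij}/∂x_k) dx_k ∧ dx_i ∧ dx_j.
Expand each term, using dx_k ∧ dx_i ∧ dx_j = sgn(permutation) dx_{(a)} ∧ dx_{(b)} ∧ dx_{(c)} with (a < b < c) sorted:

Collecting like 3-forms: d(omega) = 0.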